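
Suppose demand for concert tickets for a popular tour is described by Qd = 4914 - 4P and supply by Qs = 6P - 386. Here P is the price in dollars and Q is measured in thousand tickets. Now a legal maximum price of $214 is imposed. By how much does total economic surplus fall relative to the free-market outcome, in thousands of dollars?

748920

Without the control the market clears where 4914 - 4P = 6P - 386, i.e. P* = 530 and Q* = 2794.
The ceiling of 214 is below the equilibrium price 530, so it binds.
At P = 214: Qd = 4914 - 4·214 = 4058 and Qs = 6·214 - 386 = 898.
Quantity traded falls to 898. At Q = 898 the demand price is (4914 - 898)/4 = 1004 and the supply price is (386 + 898)/6 = 214.
Deadweight loss = ½ · (1004 - 214) · (2794 - 898) = ½ · 790 · 1896 = 748920.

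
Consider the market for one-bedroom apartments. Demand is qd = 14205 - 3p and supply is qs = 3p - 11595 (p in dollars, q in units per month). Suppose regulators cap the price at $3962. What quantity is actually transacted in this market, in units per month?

Setting quantity demanded equal to quantity supplied, 14205 - 3p = 3p - 11595, gives p* = 4300 and q* = 1305.
The ceiling of 3962 is below the equilibrium price 4300, so it binds.
At p = 3962: qd = 14205 - 3·3962 = 2319 and qs = 3·3962 - 11595 = 291.
The quantity actually transacted is the short side, supply: 291.

291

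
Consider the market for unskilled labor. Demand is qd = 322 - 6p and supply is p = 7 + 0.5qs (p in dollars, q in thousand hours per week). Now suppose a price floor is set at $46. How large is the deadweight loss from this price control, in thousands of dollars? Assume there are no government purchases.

192

Rearranging supply gives qs = 2p - 14. Equilibrium: 322 - 6p = 2p - 14, so 336 = 8p and p* = 42, q* = 70.
Since 46 > 42, the floor is binding.
At p = 46: qd = 322 - 6·46 = 46 and qs = 2·46 - 14 = 78.
Quantity traded falls to 46. At q = 46 the demand price is (322 - 46)/6 = 46 and the supply price is (14 + 46)/2 = 30.
Deadweight loss = ½ · (46 - 30) · (70 - 46) = ½ · 16 · 24 = 192.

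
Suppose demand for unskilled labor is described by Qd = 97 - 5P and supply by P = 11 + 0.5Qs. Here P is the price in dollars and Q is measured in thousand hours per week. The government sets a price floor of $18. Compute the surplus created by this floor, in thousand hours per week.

Rearranging supply gives Qs = 2P - 22. In a free market, 97 - 5P = 2P - 22 gives the equilibrium P* = 17, Q* = 12.
Because the floor (18) lies above the market-clearing price, it is binding.
At P = 18: Qd = 97 - 5·18 = 7 and Qs = 2·18 - 22 = 14.
Surplus = Qs - Qd = 14 - 7 = 7.

7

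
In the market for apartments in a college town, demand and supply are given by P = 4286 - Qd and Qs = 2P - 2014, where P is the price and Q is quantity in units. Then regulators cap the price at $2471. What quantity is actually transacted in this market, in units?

2186

Rearranging demand gives Qd = 4286 - P. Equilibrium: 4286 - P = 2P - 2014, so 6300 = 3P and P* = 2100, Q* = 2186.
The ceiling of 2471 is above the equilibrium price 2100, so it is not binding; the market clears at P* = 2100, Q* = 2186.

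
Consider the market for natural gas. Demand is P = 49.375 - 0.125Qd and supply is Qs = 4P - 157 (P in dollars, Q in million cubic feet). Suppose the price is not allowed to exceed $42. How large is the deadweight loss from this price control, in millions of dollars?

Rearranging demand gives Qd = 395 - 8P. Without the control the market clears where 395 - 8P = 4P - 157, i.e. P* = 46 and Q* = 27.
The ceiling of 42 is below the equilibrium price 46, so it binds.
At P = 42: Qd = 395 - 8·42 = 59 and Qs = 4·42 - 157 = 11.
Quantity traded falls to 11. At Q = 11 the demand price is (395 - 11)/8 = 48 and the supply price is (157 + 11)/4 = 42.
Deadweight loss = ½ · (48 - 42) · (27 - 11) = ½ · 6 · 16 = 48.

48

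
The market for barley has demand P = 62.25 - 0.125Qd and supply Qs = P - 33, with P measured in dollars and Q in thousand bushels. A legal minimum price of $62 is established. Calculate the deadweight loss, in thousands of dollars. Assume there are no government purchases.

324

Rearranging demand gives Qd = 498 - 8P. Setting quantity demanded equal to quantity supplied, 498 - 8P = P - 33, gives P* = 59 and Q* = 26.
Because the floor (62) lies above the market-clearing price, it is binding.
At P = 62: Qd = 498 - 8·62 = 2 and Qs = 62 - 33 = 29.
Quantity traded falls to 2. At Q = 2 the demand price is (498 - 2)/8 = 62 and the supply price is 33 + 2 = 35.
Deadweight loss = ½ · (62 - 35) · (26 - 2) = ½ · 27 · 24 = 324.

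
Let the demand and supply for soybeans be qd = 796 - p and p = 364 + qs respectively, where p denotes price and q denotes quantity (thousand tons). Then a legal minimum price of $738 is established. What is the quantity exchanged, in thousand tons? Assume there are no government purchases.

Rearranging supply gives qs = p - 364. Setting quantity demanded equal to quantity supplied, 796 - p = p - 364, gives p* = 580 and q* = 216.
Since 738 > 580, the floor is binding.
At p = 738: qd = 796 - 738 = 58 and qs = 738 - 364 = 374.
The quantity actually transacted is the short side, demand: 58.

58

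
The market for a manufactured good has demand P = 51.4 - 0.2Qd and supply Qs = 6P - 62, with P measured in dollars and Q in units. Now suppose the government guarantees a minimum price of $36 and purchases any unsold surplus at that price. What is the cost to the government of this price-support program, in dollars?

2772

Rearranging demand gives Qd = 257 - 5P. In a free market, 257 - 5P = 6P - 62 gives the equilibrium P* = 29, Q* = 112.
The floor of 36 is above the equilibrium price 29, so it binds.
At P = 36: Qd = 257 - 5·36 = 77 and Qs = 6·36 - 62 = 154.
Surplus = Qs - Qd = 77.
Government expenditure = surplus × support price = 77 × 36 = 2772.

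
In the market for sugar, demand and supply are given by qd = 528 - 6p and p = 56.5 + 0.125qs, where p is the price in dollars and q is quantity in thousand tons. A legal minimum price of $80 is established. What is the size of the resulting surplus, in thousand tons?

Rearranging supply gives qs = 8p - 452. Without the control the market clears where 528 - 6p = 8p - 452, i.e. p* = 70 and q* = 108.
Because the floor (80) lies above the market-clearing price, it is binding.
At p = 80: qd = 528 - 6·80 = 48 and qs = 8·80 - 452 = 188.
Surplus = qs - qd = 188 - 48 = 140.

140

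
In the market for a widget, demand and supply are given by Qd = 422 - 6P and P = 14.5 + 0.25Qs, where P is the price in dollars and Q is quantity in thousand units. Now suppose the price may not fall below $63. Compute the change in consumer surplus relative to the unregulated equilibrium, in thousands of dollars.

Rearranging supply gives Qs = 4P - 58. Setting quantity demanded equal to quantity supplied, 422 - 6P = 4P - 58, gives P* = 48 and Q* = 134.
The floor of 63 is above the equilibrium price 48, so it binds.
At P = 63: Qd = 422 - 6·63 = 44 and Qs = 4·63 - 58 = 194.
Consumer surplus without the control is ½ · (211/3 - 48) · 134 = 4489/3.
With the floor, consumers buy 44 units at 63, so CS = ½ · (211/3 - 63) · 44 = 484/3.
Change in consumer surplus = 484/3 - 4489/3 = -1335.

-1335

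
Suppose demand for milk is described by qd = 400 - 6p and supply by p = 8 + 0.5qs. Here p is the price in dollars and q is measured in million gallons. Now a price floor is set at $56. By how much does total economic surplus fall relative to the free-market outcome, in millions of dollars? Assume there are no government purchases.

192

Rearranging supply gives qs = 2p - 16. Without the control the market clears where 400 - 6p = 2p - 16, i.e. p* = 52 and q* = 88.
The floor of 56 is above the equilibrium price 52, so it binds.
At p = 56: qd = 400 - 6·56 = 64 and qs = 2·56 - 16 = 96.
Quantity traded falls to 64. At q = 64 the demand price is (400 - 64)/6 = 56 and the supply price is (16 + 64)/2 = 40.
Deadweight loss = ½ · (56 - 40) · (88 - 64) = ½ · 16 · 24 = 192.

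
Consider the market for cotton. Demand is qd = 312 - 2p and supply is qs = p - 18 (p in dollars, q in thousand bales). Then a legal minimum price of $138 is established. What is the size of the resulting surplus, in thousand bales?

Equilibrium: 312 - 2p = p - 18, so 330 = 3p and p* = 110, q* = 92.
Because the floor (138) lies above the market-clearing price, it is binding.
At p = 138: qd = 312 - 2·138 = 36 and qs = 138 - 18 = 120.
Surplus = qs - qd = 120 - 36 = 84.

84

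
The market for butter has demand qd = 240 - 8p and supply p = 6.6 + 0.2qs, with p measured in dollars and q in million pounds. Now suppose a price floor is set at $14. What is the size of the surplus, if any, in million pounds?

0

Rearranging supply gives qs = 5p - 33. Without the control the market clears where 240 - 8p = 5p - 33, i.e. p* = 21 and q* = 72.
The floor of 14 is below the equilibrium price 21, so it is not binding; the market clears at p* = 21, q* = 72.
Since the control does not bind, there is no surplus.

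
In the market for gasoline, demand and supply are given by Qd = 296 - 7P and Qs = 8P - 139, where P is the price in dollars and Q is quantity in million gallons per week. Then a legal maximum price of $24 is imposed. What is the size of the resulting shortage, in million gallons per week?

75

Setting quantity demanded equal to quantity supplied, 296 - 7P = 8P - 139, gives P* = 29 and Q* = 93.
Since 24 < 29, the ceiling is binding.
At P = 24: Qd = 296 - 7·24 = 128 and Qs = 8·24 - 139 = 53.
Shortage = Qd - Qs = 128 - 53 = 75.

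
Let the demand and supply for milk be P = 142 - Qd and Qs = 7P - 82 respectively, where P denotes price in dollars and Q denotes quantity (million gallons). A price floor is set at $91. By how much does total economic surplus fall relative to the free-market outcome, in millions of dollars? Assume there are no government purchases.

Rearranging demand gives Qd = 142 - P. Setting quantity demanded equal to quantity supplied, 142 - P = 7P - 82, gives P* = 28 and Q* = 114.
Since 91 > 28, the floor is binding.
At P = 91: Qd = 142 - 91 = 51 and Qs = 7·91 - 82 = 555.
Quantity traded falls to 51. At Q = 51 the demand price is 142 - 51 = 91 and the supply price is (82 + 51)/7 = 19.
Deadweight loss = ½ · (91 - 19) · (114 - 51) = ½ · 72 · 63 = 2268.

2268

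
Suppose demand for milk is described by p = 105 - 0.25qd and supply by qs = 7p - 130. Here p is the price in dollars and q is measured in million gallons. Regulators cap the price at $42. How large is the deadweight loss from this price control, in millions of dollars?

Rearranging demand gives qd = 420 - 4p. Setting quantity demanded equal to quantity supplied, 420 - 4p = 7p - 130, gives p* = 50 and q* = 220.
The ceiling of 42 is below the equilibrium price 50, so it binds.
At p = 42: qd = 420 - 4·42 = 252 and qs = 7·42 - 130 = 164.
Quantity traded falls to 164. At q = 164 the demand price is (420 - 164)/4 = 64 and the supply price is (130 + 164)/7 = 42.
Deadweight loss = ½ · (64 - 42) · (220 - 164) = ½ · 22 · 56 = 616.

616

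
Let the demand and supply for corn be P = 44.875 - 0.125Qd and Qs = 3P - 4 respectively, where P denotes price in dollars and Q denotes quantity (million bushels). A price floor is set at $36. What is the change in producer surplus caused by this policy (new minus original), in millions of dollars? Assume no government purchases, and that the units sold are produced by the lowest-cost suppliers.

117

Rearranging demand gives Qd = 359 - 8P. Without the control the market clears where 359 - 8P = 3P - 4, i.e. P* = 33 and Q* = 95.
The floor of 36 is above the equilibrium price 33, so it binds.
At P = 36: Qd = 359 - 8·36 = 71 and Qs = 3·36 - 4 = 104.
Producer surplus without the control is ½ · (33 - 4/3) · 95 = 9025/6.
With the floor, 71 units are sold at 36. The supply price at Q = 71 is 25, so PS = ½ · [(36 - 4/3) + (36 - 25)] · 71 = 9727/6.
Change in producer surplus = 9727/6 - 9025/6 = 117.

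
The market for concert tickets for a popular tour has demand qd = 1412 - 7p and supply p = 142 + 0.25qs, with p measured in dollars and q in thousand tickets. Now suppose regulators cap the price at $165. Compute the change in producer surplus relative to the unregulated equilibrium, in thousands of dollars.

-1830

Rearranging supply gives qs = 4p - 568. In a free market, 1412 - 7p = 4p - 568 gives the equilibrium p* = 180, q* = 152.
Since 165 < 180, the ceiling is binding.
At p = 165: qd = 1412 - 7·165 = 257 and qs = 4·165 - 568 = 92.
Producer surplus without the control is ½ · (180 - 142) · 152 = 2888.
With the ceiling, producers sell 92 units at 165, so PS = ½ · (165 - 142) · 92 = 1058.
Change in producer surplus = 1058 - 2888 = -1830.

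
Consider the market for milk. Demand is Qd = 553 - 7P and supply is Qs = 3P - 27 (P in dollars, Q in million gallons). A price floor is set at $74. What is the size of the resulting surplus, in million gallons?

In a free market, 553 - 7P = 3P - 27 gives the equilibrium P* = 58, Q* = 147.
Since 74 > 58, the floor is binding.
At P = 74: Qd = 553 - 7·74 = 35 and Qs = 3·74 - 27 = 195.
Surplus = Qs - Qd = 195 - 35 = 160.

160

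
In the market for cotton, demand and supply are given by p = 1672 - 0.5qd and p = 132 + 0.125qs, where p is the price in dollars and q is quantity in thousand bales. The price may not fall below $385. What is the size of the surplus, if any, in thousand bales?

Rearranging demand gives qd = 3344 - 2p; rearranging supply gives qs = 8p - 1056. Equilibrium: 3344 - 2p = 8p - 1056, so 4400 = 10p and p* = 440, q* = 2464.
Since 385 is below p* = 440, the floor does not bind and the free-market outcome prevails.
Since the control does not bind, there is no surplus.

0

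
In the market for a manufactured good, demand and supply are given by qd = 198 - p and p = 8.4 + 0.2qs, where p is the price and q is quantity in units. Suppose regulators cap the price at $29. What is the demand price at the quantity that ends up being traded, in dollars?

Rearranging supply gives qs = 5p - 42. Without the control the market clears where 198 - p = 5p - 42, i.e. p* = 40 and q* = 158.
The ceiling of 29 is below the equilibrium price 40, so it binds.
At p = 29: qd = 198 - 29 = 169 and qs = 5·29 - 42 = 103.
Only 103 units reach the market. On the demand curve, the marginal buyer's willingness to pay at q = 103 is (198 - 103) = 95.

95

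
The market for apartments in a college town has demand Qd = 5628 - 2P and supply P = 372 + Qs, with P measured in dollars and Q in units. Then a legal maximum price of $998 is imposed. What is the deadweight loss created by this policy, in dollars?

753003

Rearranging supply gives Qs = P - 372. Setting quantity demanded equal to quantity supplied, 5628 - 2P = P - 372, gives P* = 2000 and Q* = 1628.
Since 998 < 2000, the ceiling is binding.
At P = 998: Qd = 5628 - 2·998 = 3632 and Qs = 998 - 372 = 626.
Quantity traded falls to 626. At Q = 626 the demand price is (5628 - 626)/2 = 2501 and the supply price is 372 + 626 = 998.
Deadweight loss = ½ · (2501 - 998) · (1628 - 626) = ½ · 1503 · 1002 = 753003.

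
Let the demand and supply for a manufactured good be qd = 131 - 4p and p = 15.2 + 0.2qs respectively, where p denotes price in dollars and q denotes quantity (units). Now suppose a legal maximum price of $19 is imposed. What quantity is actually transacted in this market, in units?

19

Rearranging supply gives qs = 5p - 76. Equilibrium: 131 - 4p = 5p - 76, so 207 = 9p and p* = 23, q* = 39.
Since 19 < 23, the ceiling is binding.
At p = 19: qd = 131 - 4·19 = 55 and qs = 5·19 - 76 = 19.
The quantity actually transacted is the short side, supply: 19.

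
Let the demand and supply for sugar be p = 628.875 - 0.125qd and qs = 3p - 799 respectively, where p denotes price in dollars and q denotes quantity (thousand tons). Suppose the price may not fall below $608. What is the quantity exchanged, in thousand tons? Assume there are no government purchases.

167

Rearranging demand gives qd = 5031 - 8p. Equilibrium: 5031 - 8p = 3p - 799, so 5830 = 11p and p* = 530, q* = 791.
Because the floor (608) lies above the market-clearing price, it is binding.
At p = 608: qd = 5031 - 8·608 = 167 and qs = 3·608 - 799 = 1025.
The quantity actually transacted is the short side, demand: 167.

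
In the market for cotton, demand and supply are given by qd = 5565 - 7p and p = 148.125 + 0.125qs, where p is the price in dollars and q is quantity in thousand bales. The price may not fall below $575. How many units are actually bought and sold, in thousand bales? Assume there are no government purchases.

1540

Rearranging supply gives qs = 8p - 1185. Without the control the market clears where 5565 - 7p = 8p - 1185, i.e. p* = 450 and q* = 2415.
Because the floor (575) lies above the market-clearing price, it is binding.
At p = 575: qd = 5565 - 7·575 = 1540 and qs = 8·575 - 1185 = 3415.
The quantity actually transacted is the short side, demand: 1540.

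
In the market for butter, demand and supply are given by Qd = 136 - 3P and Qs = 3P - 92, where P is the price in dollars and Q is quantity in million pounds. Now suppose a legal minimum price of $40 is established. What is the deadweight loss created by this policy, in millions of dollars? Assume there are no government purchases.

12

Setting quantity demanded equal to quantity supplied, 136 - 3P = 3P - 92, gives P* = 38 and Q* = 22.
The floor of 40 is above the equilibrium price 38, so it binds.
At P = 40: Qd = 136 - 3·40 = 16 and Qs = 3·40 - 92 = 28.
Quantity traded falls to 16. At Q = 16 the demand price is (136 - 16)/3 = 40 and the supply price is (92 + 16)/3 = 36.
Deadweight loss = ½ · (40 - 36) · (22 - 16) = ½ · 4 · 6 = 12.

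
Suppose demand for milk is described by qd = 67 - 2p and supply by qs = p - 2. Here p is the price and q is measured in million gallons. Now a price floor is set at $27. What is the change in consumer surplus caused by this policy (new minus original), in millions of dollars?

Equilibrium: 67 - 2p = p - 2, so 69 = 3p and p* = 23, q* = 21.
Because the floor (27) lies above the market-clearing price, it is binding.
At p = 27: qd = 67 - 2·27 = 13 and qs = 27 - 2 = 25.
Consumer surplus without the control is ½ · (33.5 - 23) · 21 = 110.25.
With the floor, consumers buy 13 units at 27, so CS = ½ · (33.5 - 27) · 13 = 42.25.
Change in consumer surplus = 42.25 - 110.25 = -68.

-68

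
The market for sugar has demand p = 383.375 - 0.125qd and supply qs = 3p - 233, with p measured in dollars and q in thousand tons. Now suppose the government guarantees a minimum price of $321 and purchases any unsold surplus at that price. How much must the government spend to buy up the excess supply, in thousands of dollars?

Rearranging demand gives qd = 3067 - 8p. Setting quantity demanded equal to quantity supplied, 3067 - 8p = 3p - 233, gives p* = 300 and q* = 667.
Because the floor (321) lies above the market-clearing price, it is binding.
At p = 321: qd = 3067 - 8·321 = 499 and qs = 3·321 - 233 = 730.
Surplus = qs - qd = 231.
Government expenditure = surplus × support price = 231 × 321 = 74151.

74151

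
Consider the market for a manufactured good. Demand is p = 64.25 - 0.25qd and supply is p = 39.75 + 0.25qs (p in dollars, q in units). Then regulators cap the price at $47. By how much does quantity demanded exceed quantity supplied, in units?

40

Rearranging demand gives qd = 257 - 4p; rearranging supply gives qs = 4p - 159. Setting quantity demanded equal to quantity supplied, 257 - 4p = 4p - 159, gives p* = 52 and q* = 49.
Since 47 < 52, the ceiling is binding.
At p = 47: qd = 257 - 4·47 = 69 and qs = 4·47 - 159 = 29.
Shortage = qd - qs = 69 - 29 = 40.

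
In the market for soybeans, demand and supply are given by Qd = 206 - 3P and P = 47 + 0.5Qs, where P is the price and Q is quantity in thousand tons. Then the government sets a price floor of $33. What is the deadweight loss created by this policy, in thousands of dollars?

0

Rearranging supply gives Qs = 2P - 94. Without the control the market clears where 206 - 3P = 2P - 94, i.e. P* = 60 and Q* = 26.
Since 33 is below P* = 60, the floor does not bind and the free-market outcome prevails.
Since the control does not bind, no trades are prevented and deadweight loss is zero.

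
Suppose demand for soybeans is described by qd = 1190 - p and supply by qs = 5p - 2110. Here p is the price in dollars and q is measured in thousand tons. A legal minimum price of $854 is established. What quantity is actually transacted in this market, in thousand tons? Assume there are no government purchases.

Without the control the market clears where 1190 - p = 5p - 2110, i.e. p* = 550 and q* = 640.
Because the floor (854) lies above the market-clearing price, it is binding.
At p = 854: qd = 1190 - 854 = 336 and qs = 5·854 - 2110 = 2160.
The quantity actually transacted is the short side, demand: 336.

336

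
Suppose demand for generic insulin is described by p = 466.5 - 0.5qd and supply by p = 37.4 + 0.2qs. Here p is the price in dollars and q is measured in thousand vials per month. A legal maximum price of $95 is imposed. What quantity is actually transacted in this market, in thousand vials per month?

288

Rearranging demand gives qd = 933 - 2p; rearranging supply gives qs = 5p - 187. Equilibrium: 933 - 2p = 5p - 187, so 1120 = 7p and p* = 160, q* = 613.
Because the ceiling (95) lies below the market-clearing price, it is binding.
At p = 95: qd = 933 - 2·95 = 743 and qs = 5·95 - 187 = 288.
The quantity actually transacted is the short side, supply: 288.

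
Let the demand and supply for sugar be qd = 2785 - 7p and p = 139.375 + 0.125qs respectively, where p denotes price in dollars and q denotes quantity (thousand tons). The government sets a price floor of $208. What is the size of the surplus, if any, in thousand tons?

0

Rearranging supply gives qs = 8p - 1115. Setting quantity demanded equal to quantity supplied, 2785 - 7p = 8p - 1115, gives p* = 260 and q* = 965.
The floor of 208 is below the equilibrium price 260, so it is not binding; the market clears at p* = 260, q* = 965.
Since the control does not bind, there is no surplus.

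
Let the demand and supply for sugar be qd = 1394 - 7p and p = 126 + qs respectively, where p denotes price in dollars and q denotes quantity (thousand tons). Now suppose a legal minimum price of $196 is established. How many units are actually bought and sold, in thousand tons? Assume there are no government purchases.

Rearranging supply gives qs = p - 126. In a free market, 1394 - 7p = p - 126 gives the equilibrium p* = 190, q* = 64.
The floor of 196 is above the equilibrium price 190, so it binds.
At p = 196: qd = 1394 - 7·196 = 22 and qs = 196 - 126 = 70.
The quantity actually transacted is the short side, demand: 22.

22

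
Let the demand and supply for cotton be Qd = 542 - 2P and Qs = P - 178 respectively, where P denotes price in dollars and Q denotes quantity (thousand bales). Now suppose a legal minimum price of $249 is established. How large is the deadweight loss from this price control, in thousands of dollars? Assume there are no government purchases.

Without the control the market clears where 542 - 2P = P - 178, i.e. P* = 240 and Q* = 62.
Because the floor (249) lies above the market-clearing price, it is binding.
At P = 249: Qd = 542 - 2·249 = 44 and Qs = 249 - 178 = 71.
Quantity traded falls to 44. At Q = 44 the demand price is (542 - 44)/2 = 249 and the supply price is 178 + 44 = 222.
Deadweight loss = ½ · (249 - 222) · (62 - 44) = ½ · 27 · 18 = 243.

243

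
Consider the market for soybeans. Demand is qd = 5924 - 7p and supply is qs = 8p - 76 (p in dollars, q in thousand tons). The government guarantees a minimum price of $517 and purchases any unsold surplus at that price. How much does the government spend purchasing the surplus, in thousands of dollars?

907335

Without the control the market clears where 5924 - 7p = 8p - 76, i.e. p* = 400 and q* = 3124.
The floor of 517 is above the equilibrium price 400, so it binds.
At p = 517: qd = 5924 - 7·517 = 2305 and qs = 8·517 - 76 = 4060.
Surplus = qs - qd = 1755.
Government expenditure = surplus × support price = 1755 × 517 = 907335.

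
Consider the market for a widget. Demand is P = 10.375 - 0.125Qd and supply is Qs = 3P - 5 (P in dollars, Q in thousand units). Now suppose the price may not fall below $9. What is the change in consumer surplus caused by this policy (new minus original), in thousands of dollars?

-15

Rearranging demand gives Qd = 83 - 8P. Without the control the market clears where 83 - 8P = 3P - 5, i.e. P* = 8 and Q* = 19.
Because the floor (9) lies above the market-clearing price, it is binding.
At P = 9: Qd = 83 - 8·9 = 11 and Qs = 3·9 - 5 = 22.
Consumer surplus without the control is ½ · (10.375 - 8) · 19 = 22.5625.
With the floor, consumers buy 11 units at 9, so CS = ½ · (10.375 - 9) · 11 = 7.5625.
Change in consumer surplus = 7.5625 - 22.5625 = -15.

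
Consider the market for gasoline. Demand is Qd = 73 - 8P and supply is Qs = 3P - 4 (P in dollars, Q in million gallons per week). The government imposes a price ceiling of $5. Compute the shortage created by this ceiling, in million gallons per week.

22

Setting quantity demanded equal to quantity supplied, 73 - 8P = 3P - 4, gives P* = 7 and Q* = 17.
Because the ceiling (5) lies below the market-clearing price, it is binding.
At P = 5: Qd = 73 - 8·5 = 33 and Qs = 3·5 - 4 = 11.
Shortage = Qd - Qs = 33 - 11 = 22.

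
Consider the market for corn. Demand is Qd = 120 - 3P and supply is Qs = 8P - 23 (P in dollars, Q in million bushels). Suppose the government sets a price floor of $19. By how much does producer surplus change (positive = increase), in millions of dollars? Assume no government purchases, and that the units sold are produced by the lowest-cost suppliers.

In a free market, 120 - 3P = 8P - 23 gives the equilibrium P* = 13, Q* = 81.
Because the floor (19) lies above the market-clearing price, it is binding.
At P = 19: Qd = 120 - 3·19 = 63 and Qs = 8·19 - 23 = 129.
Producer surplus without the control is ½ · (13 - 2.875) · 81 = 410.0625.
With the floor, 63 units are sold at 19. The supply price at Q = 63 is 10.75, so PS = ½ · [(19 - 2.875) + (19 - 10.75)] · 63 = 767.8125.
Change in producer surplus = 767.8125 - 410.0625 = 357.75.

357.75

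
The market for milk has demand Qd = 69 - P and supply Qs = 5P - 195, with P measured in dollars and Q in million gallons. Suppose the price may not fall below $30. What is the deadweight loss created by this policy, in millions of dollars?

0

Equilibrium: 69 - P = 5P - 195, so 264 = 6P and P* = 44, Q* = 25.
Since 30 is below P* = 44, the floor does not bind and the free-market outcome prevails.
Since the control does not bind, no trades are prevented and deadweight loss is zero.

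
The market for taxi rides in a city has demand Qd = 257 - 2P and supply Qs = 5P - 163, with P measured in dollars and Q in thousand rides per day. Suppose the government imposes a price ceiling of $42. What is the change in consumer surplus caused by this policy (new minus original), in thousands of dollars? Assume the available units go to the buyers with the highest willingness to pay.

Without the control the market clears where 257 - 2P = 5P - 163, i.e. P* = 60 and Q* = 137.
Since 42 < 60, the ceiling is binding.
At P = 42: Qd = 257 - 2·42 = 173 and Qs = 5·42 - 163 = 47.
Consumer surplus without the control is ½ · (128.5 - 60) · 137 = 4692.25.
With the ceiling, 47 units are sold at 42 (assume they go to the highest-value buyers). The demand price at Q = 47 is 105, so CS = ½ · [(128.5 - 42) + (105 - 42)] · 47 = 3513.25.
Change in consumer surplus = 3513.25 - 4692.25 = -1179.

-1179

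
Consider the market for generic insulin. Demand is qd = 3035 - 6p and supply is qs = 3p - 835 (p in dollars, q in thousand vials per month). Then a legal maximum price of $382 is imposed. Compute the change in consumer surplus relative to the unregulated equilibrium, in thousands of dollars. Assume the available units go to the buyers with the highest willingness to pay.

Without the control the market clears where 3035 - 6p = 3p - 835, i.e. p* = 430 and q* = 455.
The ceiling of 382 is below the equilibrium price 430, so it binds.
At p = 382: qd = 3035 - 6·382 = 743 and qs = 3·382 - 835 = 311.
Consumer surplus without the control is ½ · (3035/6 - 430) · 455 = 207025/12.
With the ceiling, 311 units are sold at 382 (assume they go to the highest-value buyers). The demand price at q = 311 is 454, so CS = ½ · [(3035/6 - 382) + (454 - 382)] · 311 = 365425/12.
Change in consumer surplus = 365425/12 - 207025/12 = 13200.

13200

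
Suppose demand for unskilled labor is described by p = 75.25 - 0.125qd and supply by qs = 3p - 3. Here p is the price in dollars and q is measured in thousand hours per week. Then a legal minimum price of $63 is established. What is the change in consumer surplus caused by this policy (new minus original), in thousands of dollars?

Rearranging demand gives qd = 602 - 8p. In a free market, 602 - 8p = 3p - 3 gives the equilibrium p* = 55, q* = 162.
Because the floor (63) lies above the market-clearing price, it is binding.
At p = 63: qd = 602 - 8·63 = 98 and qs = 3·63 - 3 = 186.
Consumer surplus without the control is ½ · (75.25 - 55) · 162 = 1640.25.
With the floor, consumers buy 98 units at 63, so CS = ½ · (75.25 - 63) · 98 = 600.25.
Change in consumer surplus = 600.25 - 1640.25 = -1040.

-1040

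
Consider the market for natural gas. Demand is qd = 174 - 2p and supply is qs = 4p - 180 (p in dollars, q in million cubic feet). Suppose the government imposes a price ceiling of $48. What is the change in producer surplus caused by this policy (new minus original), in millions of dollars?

-374

Setting quantity demanded equal to quantity supplied, 174 - 2p = 4p - 180, gives p* = 59 and q* = 56.
Since 48 < 59, the ceiling is binding.
At p = 48: qd = 174 - 2·48 = 78 and qs = 4·48 - 180 = 12.
Producer surplus without the control is ½ · (59 - 45) · 56 = 392.
With the ceiling, producers sell 12 units at 48, so PS = ½ · (48 - 45) · 12 = 18.
Change in producer surplus = 18 - 392 = -374.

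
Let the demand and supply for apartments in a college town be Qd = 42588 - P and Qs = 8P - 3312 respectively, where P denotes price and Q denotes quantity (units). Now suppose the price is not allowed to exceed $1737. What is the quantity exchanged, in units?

10584

Without the control the market clears where 42588 - P = 8P - 3312, i.e. P* = 5100 and Q* = 37488.
Because the ceiling (1737) lies below the market-clearing price, it is binding.
At P = 1737: Qd = 42588 - 1737 = 40851 and Qs = 8·1737 - 3312 = 10584.
The quantity actually transacted is the short side, supply: 10584.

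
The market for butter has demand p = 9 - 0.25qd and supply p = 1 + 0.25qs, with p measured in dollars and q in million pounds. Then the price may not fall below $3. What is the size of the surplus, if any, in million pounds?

Rearranging demand gives qd = 36 - 4p; rearranging supply gives qs = 4p - 4. Setting quantity demanded equal to quantity supplied, 36 - 4p = 4p - 4, gives p* = 5 and q* = 16.
Since 3 is below p* = 5, the floor does not bind and the free-market outcome prevails.
Since the control does not bind, there is no surplus.

0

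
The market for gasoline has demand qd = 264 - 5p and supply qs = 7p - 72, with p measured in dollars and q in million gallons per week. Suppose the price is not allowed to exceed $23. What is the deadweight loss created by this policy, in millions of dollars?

Setting quantity demanded equal to quantity supplied, 264 - 5p = 7p - 72, gives p* = 28 and q* = 124.
The ceiling of 23 is below the equilibrium price 28, so it binds.
At p = 23: qd = 264 - 5·23 = 149 and qs = 7·23 - 72 = 89.
Quantity traded falls to 89. At q = 89 the demand price is (264 - 89)/5 = 35 and the supply price is (72 + 89)/7 = 23.
Deadweight loss = ½ · (35 - 23) · (124 - 89) = ½ · 12 · 35 = 210.

210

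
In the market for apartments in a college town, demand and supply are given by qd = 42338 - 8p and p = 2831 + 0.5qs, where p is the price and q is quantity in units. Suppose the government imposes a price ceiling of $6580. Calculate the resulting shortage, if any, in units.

Rearranging supply gives qs = 2p - 5662. Setting quantity demanded equal to quantity supplied, 42338 - 8p = 2p - 5662, gives p* = 4800 and q* = 3938.
Since 6580 is above p* = 4800, the ceiling does not bind and the free-market outcome prevails.
Since the control does not bind, there is no shortage.

0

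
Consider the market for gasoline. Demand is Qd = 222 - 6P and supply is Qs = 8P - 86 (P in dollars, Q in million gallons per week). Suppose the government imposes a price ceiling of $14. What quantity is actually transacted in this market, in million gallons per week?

26

Setting quantity demanded equal to quantity supplied, 222 - 6P = 8P - 86, gives P* = 22 and Q* = 90.
The ceiling of 14 is below the equilibrium price 22, so it binds.
At P = 14: Qd = 222 - 6·14 = 138 and Qs = 8·14 - 86 = 26.
The quantity actually transacted is the short side, supply: 26.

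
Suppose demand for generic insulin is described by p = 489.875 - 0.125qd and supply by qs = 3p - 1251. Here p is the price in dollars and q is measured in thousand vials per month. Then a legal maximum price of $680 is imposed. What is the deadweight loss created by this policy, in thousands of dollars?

Rearranging demand gives qd = 3919 - 8p. Equilibrium: 3919 - 8p = 3p - 1251, so 5170 = 11p and p* = 470, q* = 159.
The ceiling of 680 is above the equilibrium price 470, so it is not binding; the market clears at p* = 470, q* = 159.
Since the control does not bind, no trades are prevented and deadweight loss is zero.

0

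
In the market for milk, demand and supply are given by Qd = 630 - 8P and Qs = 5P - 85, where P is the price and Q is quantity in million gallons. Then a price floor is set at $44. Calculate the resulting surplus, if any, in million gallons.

0

Equilibrium: 630 - 8P = 5P - 85, so 715 = 13P and P* = 55, Q* = 190.
Since 44 is below P* = 55, the floor does not bind and the free-market outcome prevails.
Since the control does not bind, there is no surplus.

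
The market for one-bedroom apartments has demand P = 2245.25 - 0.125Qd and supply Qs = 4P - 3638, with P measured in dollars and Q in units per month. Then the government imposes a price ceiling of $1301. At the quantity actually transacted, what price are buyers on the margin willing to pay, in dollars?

Rearranging demand gives Qd = 17962 - 8P. Without the control the market clears where 17962 - 8P = 4P - 3638, i.e. P* = 1800 and Q* = 3562.
The ceiling of 1301 is below the equilibrium price 1800, so it binds.
At P = 1301: Qd = 17962 - 8·1301 = 7554 and Qs = 4·1301 - 3638 = 1566.
Only 1566 units reach the market. On the demand curve, the marginal buyer's willingness to pay at Q = 1566 is (17962 - 1566)/8 = 2049.5.

2049.5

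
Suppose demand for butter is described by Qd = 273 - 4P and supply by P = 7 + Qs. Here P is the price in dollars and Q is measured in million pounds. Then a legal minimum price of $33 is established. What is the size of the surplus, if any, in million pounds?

Rearranging supply gives Qs = P - 7. Setting quantity demanded equal to quantity supplied, 273 - 4P = P - 7, gives P* = 56 and Q* = 49.
Since 33 is below P* = 56, the floor does not bind and the free-market outcome prevails.
Since the control does not bind, there is no surplus.

0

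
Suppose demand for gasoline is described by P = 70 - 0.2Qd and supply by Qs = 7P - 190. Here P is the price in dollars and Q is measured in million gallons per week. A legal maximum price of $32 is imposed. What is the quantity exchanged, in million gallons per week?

34

Rearranging demand gives Qd = 350 - 5P. Without the control the market clears where 350 - 5P = 7P - 190, i.e. P* = 45 and Q* = 125.
Because the ceiling (32) lies below the market-clearing price, it is binding.
At P = 32: Qd = 350 - 5·32 = 190 and Qs = 7·32 - 190 = 34.
The quantity actually transacted is the short side, supply: 34.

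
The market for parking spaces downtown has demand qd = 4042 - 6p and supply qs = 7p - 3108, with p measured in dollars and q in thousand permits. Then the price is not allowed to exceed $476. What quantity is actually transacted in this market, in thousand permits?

224

Setting quantity demanded equal to quantity supplied, 4042 - 6p = 7p - 3108, gives p* = 550 and q* = 742.
The ceiling of 476 is below the equilibrium price 550, so it binds.
At p = 476: qd = 4042 - 6·476 = 1186 and qs = 7·476 - 3108 = 224.
The quantity actually transacted is the short side, supply: 224.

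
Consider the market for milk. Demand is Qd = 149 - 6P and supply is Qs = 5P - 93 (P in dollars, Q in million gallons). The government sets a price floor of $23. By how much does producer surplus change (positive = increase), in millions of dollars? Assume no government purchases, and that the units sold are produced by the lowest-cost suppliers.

In a free market, 149 - 6P = 5P - 93 gives the equilibrium P* = 22, Q* = 17.
The floor of 23 is above the equilibrium price 22, so it binds.
At P = 23: Qd = 149 - 6·23 = 11 and Qs = 5·23 - 93 = 22.
Producer surplus without the control is ½ · (22 - 18.6) · 17 = 28.9.
With the floor, 11 units are sold at 23. The supply price at Q = 11 is 20.8, so PS = ½ · [(23 - 18.6) + (23 - 20.8)] · 11 = 36.3.
Change in producer surplus = 36.3 - 28.9 = 7.4.

7.4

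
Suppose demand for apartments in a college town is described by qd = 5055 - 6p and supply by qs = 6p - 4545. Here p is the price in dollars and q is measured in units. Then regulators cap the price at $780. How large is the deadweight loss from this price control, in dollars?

Setting quantity demanded equal to quantity supplied, 5055 - 6p = 6p - 4545, gives p* = 800 and q* = 255.
Because the ceiling (780) lies below the market-clearing price, it is binding.
At p = 780: qd = 5055 - 6·780 = 375 and qs = 6·780 - 4545 = 135.
Quantity traded falls to 135. At q = 135 the demand price is (5055 - 135)/6 = 820 and the supply price is (4545 + 135)/6 = 780.
Deadweight loss = ½ · (820 - 780) · (255 - 135) = ½ · 40 · 120 = 2400.

2400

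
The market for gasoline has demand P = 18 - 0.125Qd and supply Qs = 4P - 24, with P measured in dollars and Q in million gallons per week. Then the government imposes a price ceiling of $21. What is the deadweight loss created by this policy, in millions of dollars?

Rearranging demand gives Qd = 144 - 8P. In a free market, 144 - 8P = 4P - 24 gives the equilibrium P* = 14, Q* = 32.
The ceiling of 21 is above the equilibrium price 14, so it is not binding; the market clears at P* = 14, Q* = 32.
Since the control does not bind, no trades are prevented and deadweight loss is zero.

0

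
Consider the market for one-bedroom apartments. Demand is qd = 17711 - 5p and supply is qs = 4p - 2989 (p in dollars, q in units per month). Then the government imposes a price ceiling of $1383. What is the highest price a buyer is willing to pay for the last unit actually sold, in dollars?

3033.6

Without the control the market clears where 17711 - 5p = 4p - 2989, i.e. p* = 2300 and q* = 6211.
Since 1383 < 2300, the ceiling is binding.
At p = 1383: qd = 17711 - 5·1383 = 10796 and qs = 4·1383 - 2989 = 2543.
Only 2543 units reach the market. On the demand curve, the marginal buyer's willingness to pay at q = 2543 is (17711 - 2543)/5 = 3033.6.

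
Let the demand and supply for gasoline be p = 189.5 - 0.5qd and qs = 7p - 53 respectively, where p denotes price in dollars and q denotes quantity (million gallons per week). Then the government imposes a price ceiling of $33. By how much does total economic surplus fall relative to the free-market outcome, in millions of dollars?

3543.75

Rearranging demand gives qd = 379 - 2p. Setting quantity demanded equal to quantity supplied, 379 - 2p = 7p - 53, gives p* = 48 and q* = 283.
Because the ceiling (33) lies below the market-clearing price, it is binding.
At p = 33: qd = 379 - 2·33 = 313 and qs = 7·33 - 53 = 178.
Quantity traded falls to 178. At q = 178 the demand price is (379 - 178)/2 = 100.5 and the supply price is (53 + 178)/7 = 33.
Deadweight loss = ½ · (100.5 - 33) · (283 - 178) = ½ · 67.5 · 105 = 3543.75.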